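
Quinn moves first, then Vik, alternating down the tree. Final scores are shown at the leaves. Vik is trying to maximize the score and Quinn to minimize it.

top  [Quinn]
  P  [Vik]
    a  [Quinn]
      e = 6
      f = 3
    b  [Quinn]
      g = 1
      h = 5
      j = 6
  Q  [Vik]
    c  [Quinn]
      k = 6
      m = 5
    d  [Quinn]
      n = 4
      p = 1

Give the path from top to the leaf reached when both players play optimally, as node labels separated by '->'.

top -> P -> a -> f

a (Quinn): min(6, 3) = 3
b (Quinn): min(1, 5, 6) = 1
P (Vik): max(3, 1) = 3
c (Quinn): min(6, 5) = 5
d (Quinn): min(4, 1) = 1
Q (Vik): max(5, 1) = 5
top (Quinn): min(3, 5) = 3
At top, Quinn picks P (lowest: 3).
At P, Vik picks a (highest: 3).
At a, Quinn picks f (lowest: 3).
Terminal value 3.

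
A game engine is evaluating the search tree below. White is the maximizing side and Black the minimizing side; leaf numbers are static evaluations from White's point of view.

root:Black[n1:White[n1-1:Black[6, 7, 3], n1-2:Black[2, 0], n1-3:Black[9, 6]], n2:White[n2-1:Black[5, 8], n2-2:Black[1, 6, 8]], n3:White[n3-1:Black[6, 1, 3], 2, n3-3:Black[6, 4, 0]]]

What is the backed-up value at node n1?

n1-1 (Black): min(6, 7, 3) = 3
n1-2 (Black): min(2, 0) = 0
n1-3 (Black): min(9, 6) = 6
n1 (White): max(3, 0, 6) = 6

6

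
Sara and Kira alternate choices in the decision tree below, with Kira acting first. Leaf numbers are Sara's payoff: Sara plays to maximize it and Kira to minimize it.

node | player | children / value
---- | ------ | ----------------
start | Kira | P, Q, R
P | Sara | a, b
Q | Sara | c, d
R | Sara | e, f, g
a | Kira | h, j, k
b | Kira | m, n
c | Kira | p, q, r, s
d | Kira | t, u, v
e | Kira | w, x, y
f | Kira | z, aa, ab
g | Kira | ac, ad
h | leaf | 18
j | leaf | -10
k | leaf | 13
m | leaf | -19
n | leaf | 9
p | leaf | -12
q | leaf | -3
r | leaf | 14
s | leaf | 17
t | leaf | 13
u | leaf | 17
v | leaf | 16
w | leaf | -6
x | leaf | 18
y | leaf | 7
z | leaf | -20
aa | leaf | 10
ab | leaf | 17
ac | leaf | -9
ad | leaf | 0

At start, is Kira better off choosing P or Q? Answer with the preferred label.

P

a (Kira): min(18, -10, 13) = -10
b (Kira): min(-19, 9) = -19
P (Sara): max(-10, -19) = -10
c (Kira): min(-12, -3, 14, 17) = -12
d (Kira): min(13, 17, 16) = 13
Q (Sara): max(-12, 13) = 13
Kira prefers the lower value; P=-10, Q=13. P is better since -10 < 13.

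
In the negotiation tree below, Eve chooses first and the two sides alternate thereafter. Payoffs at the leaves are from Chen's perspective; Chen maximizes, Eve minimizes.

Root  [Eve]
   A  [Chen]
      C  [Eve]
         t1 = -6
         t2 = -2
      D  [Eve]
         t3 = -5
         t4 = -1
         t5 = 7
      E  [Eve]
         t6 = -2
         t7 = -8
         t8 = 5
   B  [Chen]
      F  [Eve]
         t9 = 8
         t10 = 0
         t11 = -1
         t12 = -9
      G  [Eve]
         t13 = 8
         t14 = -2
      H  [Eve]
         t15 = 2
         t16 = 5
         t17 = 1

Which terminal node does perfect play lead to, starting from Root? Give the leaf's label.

C (Eve): min(-6, -2) = -6
D (Eve): min(-5, -1, 7) = -5
E (Eve): min(-2, -8, 5) = -8
A (Chen): max(-6, -5, -8) = -5
F (Eve): min(8, 0, -1, -9) = -9
G (Eve): min(8, -2) = -2
H (Eve): min(2, 5, 1) = 1
B (Chen): max(-9, -2, 1) = 1
Root (Eve): min(-5, 1) = -5
At Root, Eve picks A (lowest: -5).
At A, Chen picks D (highest: -5).
At D, Eve picks t3 (lowest: -5).
Terminal value -5.

t3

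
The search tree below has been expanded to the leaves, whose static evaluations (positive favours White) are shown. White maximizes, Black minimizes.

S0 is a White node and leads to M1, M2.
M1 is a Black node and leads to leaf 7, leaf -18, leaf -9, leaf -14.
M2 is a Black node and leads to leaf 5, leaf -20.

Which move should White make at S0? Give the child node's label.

M1 (Black): min(7, -18, -9, -14) = -18
M2 (Black): min(5, -20) = -20
S0 (White): max(-18, -20) = -18
White at S0 wants the highest of {M1=-18, M2=-20}, so chooses M1.

M1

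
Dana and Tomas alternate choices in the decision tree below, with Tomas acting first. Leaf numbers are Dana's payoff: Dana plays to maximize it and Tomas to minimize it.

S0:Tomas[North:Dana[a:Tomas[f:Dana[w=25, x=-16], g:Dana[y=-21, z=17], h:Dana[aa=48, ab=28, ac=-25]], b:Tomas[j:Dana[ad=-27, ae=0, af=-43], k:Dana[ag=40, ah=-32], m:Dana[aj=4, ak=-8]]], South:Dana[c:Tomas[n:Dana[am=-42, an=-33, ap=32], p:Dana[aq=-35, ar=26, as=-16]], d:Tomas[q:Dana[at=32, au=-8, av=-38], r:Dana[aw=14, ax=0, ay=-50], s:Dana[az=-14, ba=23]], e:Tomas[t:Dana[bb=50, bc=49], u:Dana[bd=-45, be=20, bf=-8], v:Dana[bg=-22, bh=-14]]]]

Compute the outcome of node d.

q (Dana): max(32, -8, -38) = 32
r (Dana): max(14, 0, -50) = 14
s (Dana): max(-14, 23) = 23
d (Tomas): min(32, 14, 23) = 14

14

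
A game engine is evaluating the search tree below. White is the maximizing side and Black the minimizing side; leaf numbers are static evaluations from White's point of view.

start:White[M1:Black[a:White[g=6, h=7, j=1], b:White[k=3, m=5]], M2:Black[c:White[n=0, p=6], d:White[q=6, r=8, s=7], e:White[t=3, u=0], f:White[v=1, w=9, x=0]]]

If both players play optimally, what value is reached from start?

5

a (White): max(6, 7, 1) = 7
b (White): max(3, 5) = 5
M1 (Black): min(7, 5) = 5
c (White): max(0, 6) = 6
d (White): max(6, 8, 7) = 8
e (White): max(3, 0) = 3
f (White): max(1, 9, 0) = 9
M2 (Black): min(6, 8, 3, 9) = 3
start (White): max(5, 3) = 5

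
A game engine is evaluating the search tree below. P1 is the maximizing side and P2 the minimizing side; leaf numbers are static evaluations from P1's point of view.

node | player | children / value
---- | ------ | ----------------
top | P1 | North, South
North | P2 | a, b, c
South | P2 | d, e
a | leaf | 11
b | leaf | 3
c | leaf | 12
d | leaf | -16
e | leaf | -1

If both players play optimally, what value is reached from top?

3

North (P2): min(11, 3, 12) = 3
South (P2): min(-16, -1) = -16
top (P1): max(3, -16) = 3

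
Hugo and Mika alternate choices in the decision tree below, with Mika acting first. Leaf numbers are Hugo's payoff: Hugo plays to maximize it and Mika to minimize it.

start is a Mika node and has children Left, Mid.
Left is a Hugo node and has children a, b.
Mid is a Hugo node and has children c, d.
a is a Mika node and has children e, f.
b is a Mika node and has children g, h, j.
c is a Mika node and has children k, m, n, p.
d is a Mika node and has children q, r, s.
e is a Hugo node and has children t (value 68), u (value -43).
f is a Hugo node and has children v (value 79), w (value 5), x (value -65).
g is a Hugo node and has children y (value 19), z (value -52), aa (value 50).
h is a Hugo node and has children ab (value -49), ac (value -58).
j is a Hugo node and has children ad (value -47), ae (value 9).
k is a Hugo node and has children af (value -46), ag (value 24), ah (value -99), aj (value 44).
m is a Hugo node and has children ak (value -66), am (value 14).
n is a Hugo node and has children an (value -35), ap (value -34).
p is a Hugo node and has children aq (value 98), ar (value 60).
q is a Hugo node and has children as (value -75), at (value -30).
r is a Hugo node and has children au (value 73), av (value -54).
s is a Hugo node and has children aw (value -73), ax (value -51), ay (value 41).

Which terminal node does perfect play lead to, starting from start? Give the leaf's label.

e (Hugo): max(68, -43) = 68
f (Hugo): max(79, 5, -65) = 79
a (Mika): min(68, 79) = 68
g (Hugo): max(19, -52, 50) = 50
h (Hugo): max(-49, -58) = -49
j (Hugo): max(-47, 9) = 9
b (Mika): min(50, -49, 9) = -49
Left (Hugo): max(68, -49) = 68
k (Hugo): max(-46, 24, -99, 44) = 44
m (Hugo): max(-66, 14) = 14
n (Hugo): max(-35, -34) = -34
p (Hugo): max(98, 60) = 98
c (Mika): min(44, 14, -34, 98) = -34
q (Hugo): max(-75, -30) = -30
r (Hugo): max(73, -54) = 73
s (Hugo): max(-73, -51, 41) = 41
d (Mika): min(-30, 73, 41) = -30
Mid (Hugo): max(-34, -30) = -30
start (Mika): min(68, -30) = -30
At start, Mika picks Mid (lowest: -30).
At Mid, Hugo picks d (highest: -30).
At d, Mika picks q (lowest: -30).
At q, Hugo picks at (highest: -30).
Terminal value -30.

at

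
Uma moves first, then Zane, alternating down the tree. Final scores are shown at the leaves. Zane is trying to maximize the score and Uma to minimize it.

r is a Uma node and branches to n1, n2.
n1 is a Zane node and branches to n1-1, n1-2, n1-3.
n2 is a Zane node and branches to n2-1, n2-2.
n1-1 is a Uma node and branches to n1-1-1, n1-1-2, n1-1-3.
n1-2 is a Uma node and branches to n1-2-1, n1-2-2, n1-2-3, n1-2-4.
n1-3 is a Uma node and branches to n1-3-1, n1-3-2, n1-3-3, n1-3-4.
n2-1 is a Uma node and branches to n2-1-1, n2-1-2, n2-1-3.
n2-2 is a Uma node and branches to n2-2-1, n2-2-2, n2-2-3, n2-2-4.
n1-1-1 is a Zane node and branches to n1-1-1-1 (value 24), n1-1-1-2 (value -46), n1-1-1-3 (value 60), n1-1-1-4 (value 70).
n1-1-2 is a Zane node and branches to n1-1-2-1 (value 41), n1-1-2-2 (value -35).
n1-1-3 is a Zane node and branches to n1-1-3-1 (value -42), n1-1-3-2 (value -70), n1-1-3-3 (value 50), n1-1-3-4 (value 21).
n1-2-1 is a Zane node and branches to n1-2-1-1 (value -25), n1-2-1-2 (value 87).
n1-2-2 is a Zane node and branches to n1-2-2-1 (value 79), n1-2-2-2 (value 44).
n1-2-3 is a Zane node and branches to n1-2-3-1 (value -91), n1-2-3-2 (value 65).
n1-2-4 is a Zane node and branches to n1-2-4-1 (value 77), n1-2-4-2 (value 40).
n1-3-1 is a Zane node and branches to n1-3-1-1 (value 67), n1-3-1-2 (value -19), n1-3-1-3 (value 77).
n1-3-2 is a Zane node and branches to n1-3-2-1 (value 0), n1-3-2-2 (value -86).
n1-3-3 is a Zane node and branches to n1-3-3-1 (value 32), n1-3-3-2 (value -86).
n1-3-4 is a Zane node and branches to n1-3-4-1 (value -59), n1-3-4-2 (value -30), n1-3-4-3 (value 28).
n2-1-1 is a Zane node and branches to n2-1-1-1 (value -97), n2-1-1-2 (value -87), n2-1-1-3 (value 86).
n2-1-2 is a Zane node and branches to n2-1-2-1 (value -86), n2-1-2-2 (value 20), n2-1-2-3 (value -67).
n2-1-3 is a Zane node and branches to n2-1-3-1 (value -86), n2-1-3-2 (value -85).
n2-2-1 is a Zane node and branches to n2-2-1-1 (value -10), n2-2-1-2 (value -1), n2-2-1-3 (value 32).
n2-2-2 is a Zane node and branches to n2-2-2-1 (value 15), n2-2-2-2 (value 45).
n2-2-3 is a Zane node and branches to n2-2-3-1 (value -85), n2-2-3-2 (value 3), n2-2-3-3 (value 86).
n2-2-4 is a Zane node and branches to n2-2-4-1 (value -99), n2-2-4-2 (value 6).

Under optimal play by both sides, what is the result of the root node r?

n1-1-1 (Zane): max(24, -46, 60, 70) = 70
n1-1-2 (Zane): max(41, -35) = 41
n1-1-3 (Zane): max(-42, -70, 50, 21) = 50
n1-1 (Uma): min(70, 41, 50) = 41
n1-2-1 (Zane): max(-25, 87) = 87
n1-2-2 (Zane): max(79, 44) = 79
n1-2-3 (Zane): max(-91, 65) = 65
n1-2-4 (Zane): max(77, 40) = 77
n1-2 (Uma): min(87, 79, 65, 77) = 65
n1-3-1 (Zane): max(67, -19, 77) = 77
n1-3-2 (Zane): max(0, -86) = 0
n1-3-3 (Zane): max(32, -86) = 32
n1-3-4 (Zane): max(-59, -30, 28) = 28
n1-3 (Uma): min(77, 0, 32, 28) = 0
n1 (Zane): max(41, 65, 0) = 65
n2-1-1 (Zane): max(-97, -87, 86) = 86
n2-1-2 (Zane): max(-86, 20, -67) = 20
n2-1-3 (Zane): max(-86, -85) = -85
n2-1 (Uma): min(86, 20, -85) = -85
n2-2-1 (Zane): max(-10, -1, 32) = 32
n2-2-2 (Zane): max(15, 45) = 45
n2-2-3 (Zane): max(-85, 3, 86) = 86
n2-2-4 (Zane): max(-99, 6) = 6
n2-2 (Uma): min(32, 45, 86, 6) = 6
n2 (Zane): max(-85, 6) = 6
r (Uma): min(65, 6) = 6

6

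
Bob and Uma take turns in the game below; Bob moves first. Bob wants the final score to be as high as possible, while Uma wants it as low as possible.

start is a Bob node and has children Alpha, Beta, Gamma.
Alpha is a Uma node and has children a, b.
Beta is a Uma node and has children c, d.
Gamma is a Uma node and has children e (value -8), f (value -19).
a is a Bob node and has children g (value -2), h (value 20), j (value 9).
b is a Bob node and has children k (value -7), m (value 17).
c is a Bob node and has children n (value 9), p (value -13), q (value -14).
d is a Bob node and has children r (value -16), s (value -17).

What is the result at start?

17

a (Bob): max(-2, 20, 9) = 20
b (Bob): max(-7, 17) = 17
Alpha (Uma): min(20, 17) = 17
c (Bob): max(9, -13, -14) = 9
d (Bob): max(-16, -17) = -16
Beta (Uma): min(9, -16) = -16
Gamma (Uma): min(-8, -19) = -19
start (Bob): max(17, -16, -19) = 17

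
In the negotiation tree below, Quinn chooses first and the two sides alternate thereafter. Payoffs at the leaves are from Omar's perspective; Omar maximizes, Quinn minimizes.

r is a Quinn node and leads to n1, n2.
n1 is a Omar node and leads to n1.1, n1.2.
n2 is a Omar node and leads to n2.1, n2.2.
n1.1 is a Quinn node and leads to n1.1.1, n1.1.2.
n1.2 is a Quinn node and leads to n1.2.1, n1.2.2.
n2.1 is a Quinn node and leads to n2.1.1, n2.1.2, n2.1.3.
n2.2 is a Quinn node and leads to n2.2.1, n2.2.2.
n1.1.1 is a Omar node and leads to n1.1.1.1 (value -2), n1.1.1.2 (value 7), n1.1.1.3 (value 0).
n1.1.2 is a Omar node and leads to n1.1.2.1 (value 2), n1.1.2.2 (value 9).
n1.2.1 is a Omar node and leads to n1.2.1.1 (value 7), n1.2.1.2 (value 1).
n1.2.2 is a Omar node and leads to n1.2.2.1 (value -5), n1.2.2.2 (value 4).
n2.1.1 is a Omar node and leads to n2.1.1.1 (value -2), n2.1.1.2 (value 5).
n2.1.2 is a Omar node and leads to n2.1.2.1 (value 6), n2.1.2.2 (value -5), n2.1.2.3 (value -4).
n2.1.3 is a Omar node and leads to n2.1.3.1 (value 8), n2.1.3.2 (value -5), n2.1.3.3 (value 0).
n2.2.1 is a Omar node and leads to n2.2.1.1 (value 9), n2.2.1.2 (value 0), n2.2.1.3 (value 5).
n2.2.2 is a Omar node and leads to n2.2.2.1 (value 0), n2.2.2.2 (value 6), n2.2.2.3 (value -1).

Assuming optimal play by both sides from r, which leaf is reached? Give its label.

n1.1.1 (Omar): max(-2, 7, 0) = 7
n1.1.2 (Omar): max(2, 9) = 9
n1.1 (Quinn): min(7, 9) = 7
n1.2.1 (Omar): max(7, 1) = 7
n1.2.2 (Omar): max(-5, 4) = 4
n1.2 (Quinn): min(7, 4) = 4
n1 (Omar): max(7, 4) = 7
n2.1.1 (Omar): max(-2, 5) = 5
n2.1.2 (Omar): max(6, -5, -4) = 6
n2.1.3 (Omar): max(8, -5, 0) = 8
n2.1 (Quinn): min(5, 6, 8) = 5
n2.2.1 (Omar): max(9, 0, 5) = 9
n2.2.2 (Omar): max(0, 6, -1) = 6
n2.2 (Quinn): min(9, 6) = 6
n2 (Omar): max(5, 6) = 6
r (Quinn): min(7, 6) = 6
At r, Quinn picks n2 (lowest: 6).
At n2, Omar picks n2.2 (highest: 6).
At n2.2, Quinn picks n2.2.2 (lowest: 6).
At n2.2.2, Omar picks n2.2.2.2 (highest: 6).
Terminal value 6.

n2.2.2.2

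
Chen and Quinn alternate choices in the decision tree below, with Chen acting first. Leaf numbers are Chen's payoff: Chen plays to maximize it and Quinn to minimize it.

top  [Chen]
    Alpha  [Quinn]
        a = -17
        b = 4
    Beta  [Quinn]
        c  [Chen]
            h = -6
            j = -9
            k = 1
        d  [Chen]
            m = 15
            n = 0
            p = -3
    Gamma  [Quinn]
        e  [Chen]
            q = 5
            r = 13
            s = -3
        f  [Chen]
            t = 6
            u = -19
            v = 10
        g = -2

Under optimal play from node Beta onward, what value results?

1

c (Chen): max(-6, -9, 1) = 1
d (Chen): max(15, 0, -3) = 15
Beta (Quinn): min(1, 15) = 1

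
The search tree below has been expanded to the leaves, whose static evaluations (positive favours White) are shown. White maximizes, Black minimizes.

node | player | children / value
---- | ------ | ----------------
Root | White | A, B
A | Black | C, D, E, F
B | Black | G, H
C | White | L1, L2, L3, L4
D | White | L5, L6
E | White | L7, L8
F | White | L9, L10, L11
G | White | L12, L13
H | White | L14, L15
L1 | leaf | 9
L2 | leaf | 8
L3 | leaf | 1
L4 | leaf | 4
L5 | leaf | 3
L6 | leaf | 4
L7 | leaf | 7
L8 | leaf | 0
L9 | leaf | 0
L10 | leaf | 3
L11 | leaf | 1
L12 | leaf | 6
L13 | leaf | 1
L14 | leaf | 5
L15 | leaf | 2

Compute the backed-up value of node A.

3

C (White): max(9, 8, 1, 4) = 9
D (White): max(3, 4) = 4
E (White): max(7, 0) = 7
F (White): max(0, 3, 1) = 3
A (Black): min(9, 4, 7, 3) = 3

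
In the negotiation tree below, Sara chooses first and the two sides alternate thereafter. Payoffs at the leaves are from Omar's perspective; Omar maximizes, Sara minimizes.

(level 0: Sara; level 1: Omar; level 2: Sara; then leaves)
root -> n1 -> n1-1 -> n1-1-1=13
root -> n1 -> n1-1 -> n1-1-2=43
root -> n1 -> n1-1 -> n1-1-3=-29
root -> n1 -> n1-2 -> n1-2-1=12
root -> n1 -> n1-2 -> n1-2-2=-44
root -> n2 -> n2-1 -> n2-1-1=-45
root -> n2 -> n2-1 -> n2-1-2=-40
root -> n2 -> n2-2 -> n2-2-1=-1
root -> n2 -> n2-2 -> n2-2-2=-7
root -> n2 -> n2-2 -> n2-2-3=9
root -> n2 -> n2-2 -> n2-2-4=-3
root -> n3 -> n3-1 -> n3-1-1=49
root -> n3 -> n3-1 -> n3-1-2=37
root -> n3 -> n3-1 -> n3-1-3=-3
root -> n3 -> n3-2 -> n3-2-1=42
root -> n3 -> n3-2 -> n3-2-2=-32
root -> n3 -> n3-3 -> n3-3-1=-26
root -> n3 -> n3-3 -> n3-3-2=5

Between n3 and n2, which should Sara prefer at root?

n3-1 (Sara): min(49, 37, -3) = -3
n3-2 (Sara): min(42, -32) = -32
n3-3 (Sara): min(-26, 5) = -26
n3 (Omar): max(-3, -32, -26) = -3
n2-1 (Sara): min(-45, -40) = -45
n2-2 (Sara): min(-1, -7, 9, -3) = -7
n2 (Omar): max(-45, -7) = -7
Sara prefers the lower value; n3=-3, n2=-7. n2 is better since -7 < -3.

n2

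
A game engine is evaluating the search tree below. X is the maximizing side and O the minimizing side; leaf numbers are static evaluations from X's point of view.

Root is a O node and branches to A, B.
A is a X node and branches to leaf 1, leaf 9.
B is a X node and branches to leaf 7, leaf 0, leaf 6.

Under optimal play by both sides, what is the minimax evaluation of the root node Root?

7

A (X): max(1, 9) = 9
B (X): max(7, 0, 6) = 7
Root (O): min(9, 7) = 7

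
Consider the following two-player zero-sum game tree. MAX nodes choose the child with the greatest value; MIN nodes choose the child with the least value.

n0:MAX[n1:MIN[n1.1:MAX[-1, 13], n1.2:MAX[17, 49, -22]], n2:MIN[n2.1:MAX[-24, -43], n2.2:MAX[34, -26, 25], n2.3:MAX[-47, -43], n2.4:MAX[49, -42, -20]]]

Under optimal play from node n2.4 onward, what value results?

49

n2.4 (MAX): max(49, -42, -20) = 49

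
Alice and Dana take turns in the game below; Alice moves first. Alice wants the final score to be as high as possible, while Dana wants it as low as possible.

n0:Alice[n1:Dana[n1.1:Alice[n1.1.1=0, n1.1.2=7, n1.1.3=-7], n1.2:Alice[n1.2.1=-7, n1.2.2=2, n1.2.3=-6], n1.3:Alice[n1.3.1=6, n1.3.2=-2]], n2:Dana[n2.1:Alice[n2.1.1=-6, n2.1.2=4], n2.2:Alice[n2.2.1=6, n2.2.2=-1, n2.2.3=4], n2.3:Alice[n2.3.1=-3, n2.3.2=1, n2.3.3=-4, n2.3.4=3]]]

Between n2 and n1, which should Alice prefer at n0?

n2.1 (Alice): max(-6, 4) = 4
n2.2 (Alice): max(6, -1, 4) = 6
n2.3 (Alice): max(-3, 1, -4, 3) = 3
n2 (Dana): min(4, 6, 3) = 3
n1.1 (Alice): max(0, 7, -7) = 7
n1.2 (Alice): max(-7, 2, -6) = 2
n1.3 (Alice): max(6, -2) = 6
n1 (Dana): min(7, 2, 6) = 2
Alice prefers the higher value; n2=3, n1=2. n2 is better since 3 > 2.

n2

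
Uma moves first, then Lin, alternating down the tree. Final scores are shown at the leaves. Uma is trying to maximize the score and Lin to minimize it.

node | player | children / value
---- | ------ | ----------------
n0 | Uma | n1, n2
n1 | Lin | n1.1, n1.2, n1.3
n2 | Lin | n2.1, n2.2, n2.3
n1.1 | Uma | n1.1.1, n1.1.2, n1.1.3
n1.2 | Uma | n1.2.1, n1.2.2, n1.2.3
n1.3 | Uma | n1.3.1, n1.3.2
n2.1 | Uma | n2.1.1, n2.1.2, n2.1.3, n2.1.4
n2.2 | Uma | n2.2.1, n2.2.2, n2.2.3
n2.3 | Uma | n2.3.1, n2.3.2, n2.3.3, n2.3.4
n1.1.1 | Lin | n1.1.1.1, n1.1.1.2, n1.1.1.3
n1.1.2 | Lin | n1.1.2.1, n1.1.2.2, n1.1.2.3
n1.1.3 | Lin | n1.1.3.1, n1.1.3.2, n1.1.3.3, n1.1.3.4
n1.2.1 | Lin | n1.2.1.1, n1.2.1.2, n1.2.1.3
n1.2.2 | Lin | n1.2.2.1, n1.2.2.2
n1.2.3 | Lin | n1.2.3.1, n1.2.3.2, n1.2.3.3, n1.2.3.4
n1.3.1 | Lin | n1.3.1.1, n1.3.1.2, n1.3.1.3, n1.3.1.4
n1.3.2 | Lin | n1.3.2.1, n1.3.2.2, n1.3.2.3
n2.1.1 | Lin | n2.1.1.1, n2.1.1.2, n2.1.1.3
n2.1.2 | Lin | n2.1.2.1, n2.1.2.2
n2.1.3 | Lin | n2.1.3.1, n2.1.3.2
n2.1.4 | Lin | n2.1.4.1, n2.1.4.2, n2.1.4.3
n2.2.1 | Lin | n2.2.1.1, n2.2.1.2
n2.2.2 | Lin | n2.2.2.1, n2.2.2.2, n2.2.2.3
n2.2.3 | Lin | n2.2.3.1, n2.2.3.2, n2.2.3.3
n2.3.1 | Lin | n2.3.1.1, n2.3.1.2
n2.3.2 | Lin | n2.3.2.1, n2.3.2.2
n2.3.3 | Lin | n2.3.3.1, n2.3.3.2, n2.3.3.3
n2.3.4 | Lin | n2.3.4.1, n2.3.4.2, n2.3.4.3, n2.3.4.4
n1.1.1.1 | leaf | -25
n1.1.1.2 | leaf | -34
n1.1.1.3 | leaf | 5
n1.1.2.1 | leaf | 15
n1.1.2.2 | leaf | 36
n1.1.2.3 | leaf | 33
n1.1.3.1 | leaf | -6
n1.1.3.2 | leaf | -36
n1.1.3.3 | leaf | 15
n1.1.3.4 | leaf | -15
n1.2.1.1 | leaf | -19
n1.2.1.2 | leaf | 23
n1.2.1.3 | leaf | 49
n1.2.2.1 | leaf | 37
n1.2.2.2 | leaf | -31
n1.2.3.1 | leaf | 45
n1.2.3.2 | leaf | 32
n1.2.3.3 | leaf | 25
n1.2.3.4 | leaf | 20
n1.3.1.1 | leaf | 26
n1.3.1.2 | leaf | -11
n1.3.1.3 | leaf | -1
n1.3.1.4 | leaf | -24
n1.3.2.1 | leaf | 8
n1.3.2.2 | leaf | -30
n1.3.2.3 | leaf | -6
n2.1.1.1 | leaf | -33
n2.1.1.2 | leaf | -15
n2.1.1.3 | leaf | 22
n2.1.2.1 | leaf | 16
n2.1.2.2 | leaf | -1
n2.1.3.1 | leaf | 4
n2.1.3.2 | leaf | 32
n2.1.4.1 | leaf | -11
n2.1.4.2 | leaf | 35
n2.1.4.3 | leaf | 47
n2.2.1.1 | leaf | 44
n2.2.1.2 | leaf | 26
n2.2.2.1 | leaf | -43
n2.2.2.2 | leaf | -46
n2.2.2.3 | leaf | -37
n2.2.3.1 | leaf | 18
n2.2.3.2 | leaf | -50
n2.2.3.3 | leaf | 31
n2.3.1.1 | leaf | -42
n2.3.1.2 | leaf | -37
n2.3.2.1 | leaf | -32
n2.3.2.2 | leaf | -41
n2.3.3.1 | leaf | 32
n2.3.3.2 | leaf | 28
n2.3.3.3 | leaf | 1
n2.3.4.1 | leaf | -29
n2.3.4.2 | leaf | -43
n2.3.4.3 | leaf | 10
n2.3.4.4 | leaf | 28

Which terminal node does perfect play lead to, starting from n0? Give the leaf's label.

n1.1.1 (Lin): min(-25, -34, 5) = -34
n1.1.2 (Lin): min(15, 36, 33) = 15
n1.1.3 (Lin): min(-6, -36, 15, -15) = -36
n1.1 (Uma): max(-34, 15, -36) = 15
n1.2.1 (Lin): min(-19, 23, 49) = -19
n1.2.2 (Lin): min(37, -31) = -31
n1.2.3 (Lin): min(45, 32, 25, 20) = 20
n1.2 (Uma): max(-19, -31, 20) = 20
n1.3.1 (Lin): min(26, -11, -1, -24) = -24
n1.3.2 (Lin): min(8, -30, -6) = -30
n1.3 (Uma): max(-24, -30) = -24
n1 (Lin): min(15, 20, -24) = -24
n2.1.1 (Lin): min(-33, -15, 22) = -33
n2.1.2 (Lin): min(16, -1) = -1
n2.1.3 (Lin): min(4, 32) = 4
n2.1.4 (Lin): min(-11, 35, 47) = -11
n2.1 (Uma): max(-33, -1, 4, -11) = 4
n2.2.1 (Lin): min(44, 26) = 26
n2.2.2 (Lin): min(-43, -46, -37) = -46
n2.2.3 (Lin): min(18, -50, 31) = -50
n2.2 (Uma): max(26, -46, -50) = 26
n2.3.1 (Lin): min(-42, -37) = -42
n2.3.2 (Lin): min(-32, -41) = -41
n2.3.3 (Lin): min(32, 28, 1) = 1
n2.3.4 (Lin): min(-29, -43, 10, 28) = -43
n2.3 (Uma): max(-42, -41, 1, -43) = 1
n2 (Lin): min(4, 26, 1) = 1
n0 (Uma): max(-24, 1) = 1
At n0, Uma picks n2 (highest: 1).
At n2, Lin picks n2.3 (lowest: 1).
At n2.3, Uma picks n2.3.3 (highest: 1).
At n2.3.3, Lin picks n2.3.3.3 (lowest: 1).
Terminal value 1.

n2.3.3.3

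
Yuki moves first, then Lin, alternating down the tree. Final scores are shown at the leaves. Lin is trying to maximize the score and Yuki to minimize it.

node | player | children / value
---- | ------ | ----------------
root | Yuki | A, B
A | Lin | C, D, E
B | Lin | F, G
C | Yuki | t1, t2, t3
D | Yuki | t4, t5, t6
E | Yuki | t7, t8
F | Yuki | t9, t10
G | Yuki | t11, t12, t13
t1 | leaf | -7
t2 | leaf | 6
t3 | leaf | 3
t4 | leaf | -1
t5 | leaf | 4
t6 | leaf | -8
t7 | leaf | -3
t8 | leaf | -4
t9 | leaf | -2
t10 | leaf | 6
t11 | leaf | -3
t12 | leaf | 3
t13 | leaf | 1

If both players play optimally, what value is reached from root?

-4

C (Yuki): min(-7, 6, 3) = -7
D (Yuki): min(-1, 4, -8) = -8
E (Yuki): min(-3, -4) = -4
A (Lin): max(-7, -8, -4) = -4
F (Yuki): min(-2, 6) = -2
G (Yuki): min(-3, 3, 1) = -3
B (Lin): max(-2, -3) = -2
root (Yuki): min(-4, -2) = -4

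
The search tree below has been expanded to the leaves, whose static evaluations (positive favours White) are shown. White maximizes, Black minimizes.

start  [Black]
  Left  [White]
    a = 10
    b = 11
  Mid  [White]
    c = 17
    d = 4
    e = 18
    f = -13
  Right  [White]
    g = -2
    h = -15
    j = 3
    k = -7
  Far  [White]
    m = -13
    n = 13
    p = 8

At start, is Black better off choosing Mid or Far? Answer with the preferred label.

Far

Mid (White): max(17, 4, 18, -13) = 18
Far (White): max(-13, 13, 8) = 13
Black prefers the lower value; Mid=18, Far=13. Far is better since 13 < 18.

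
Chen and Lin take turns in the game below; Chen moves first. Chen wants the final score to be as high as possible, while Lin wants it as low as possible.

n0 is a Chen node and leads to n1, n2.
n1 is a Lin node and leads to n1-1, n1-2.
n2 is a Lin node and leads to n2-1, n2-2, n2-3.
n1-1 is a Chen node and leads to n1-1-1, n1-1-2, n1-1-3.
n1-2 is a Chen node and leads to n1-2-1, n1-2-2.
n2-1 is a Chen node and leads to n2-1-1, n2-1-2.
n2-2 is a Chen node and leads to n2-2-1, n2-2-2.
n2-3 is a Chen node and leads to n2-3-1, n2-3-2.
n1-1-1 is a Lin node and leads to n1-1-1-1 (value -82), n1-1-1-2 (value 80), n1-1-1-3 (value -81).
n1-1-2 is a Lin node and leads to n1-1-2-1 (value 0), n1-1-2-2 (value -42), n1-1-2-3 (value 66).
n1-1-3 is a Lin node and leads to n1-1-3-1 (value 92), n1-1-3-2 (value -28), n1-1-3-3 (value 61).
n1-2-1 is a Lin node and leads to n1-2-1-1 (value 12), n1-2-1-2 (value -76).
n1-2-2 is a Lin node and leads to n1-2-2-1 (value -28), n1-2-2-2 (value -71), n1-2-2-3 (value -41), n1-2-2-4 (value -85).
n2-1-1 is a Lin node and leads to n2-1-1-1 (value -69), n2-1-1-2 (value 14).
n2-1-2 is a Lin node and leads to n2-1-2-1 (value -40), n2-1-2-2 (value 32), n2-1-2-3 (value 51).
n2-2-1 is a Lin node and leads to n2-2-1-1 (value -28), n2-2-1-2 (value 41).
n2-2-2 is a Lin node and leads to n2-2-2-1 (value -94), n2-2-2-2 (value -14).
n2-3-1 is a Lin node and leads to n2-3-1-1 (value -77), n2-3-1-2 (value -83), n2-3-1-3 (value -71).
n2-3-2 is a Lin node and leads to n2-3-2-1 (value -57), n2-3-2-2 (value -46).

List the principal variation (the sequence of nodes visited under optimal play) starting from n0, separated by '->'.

n0 -> n2 -> n2-3 -> n2-3-2 -> n2-3-2-1

n1-1-1 (Lin): min(-82, 80, -81) = -82
n1-1-2 (Lin): min(0, -42, 66) = -42
n1-1-3 (Lin): min(92, -28, 61) = -28
n1-1 (Chen): max(-82, -42, -28) = -28
n1-2-1 (Lin): min(12, -76) = -76
n1-2-2 (Lin): min(-28, -71, -41, -85) = -85
n1-2 (Chen): max(-76, -85) = -76
n1 (Lin): min(-28, -76) = -76
n2-1-1 (Lin): min(-69, 14) = -69
n2-1-2 (Lin): min(-40, 32, 51) = -40
n2-1 (Chen): max(-69, -40) = -40
n2-2-1 (Lin): min(-28, 41) = -28
n2-2-2 (Lin): min(-94, -14) = -94
n2-2 (Chen): max(-28, -94) = -28
n2-3-1 (Lin): min(-77, -83, -71) = -83
n2-3-2 (Lin): min(-57, -46) = -57
n2-3 (Chen): max(-83, -57) = -57
n2 (Lin): min(-40, -28, -57) = -57
n0 (Chen): max(-76, -57) = -57
At n0, Chen picks n2 (highest: -57).
At n2, Lin picks n2-3 (lowest: -57).
At n2-3, Chen picks n2-3-2 (highest: -57).
At n2-3-2, Lin picks n2-3-2-1 (lowest: -57).
Terminal value -57.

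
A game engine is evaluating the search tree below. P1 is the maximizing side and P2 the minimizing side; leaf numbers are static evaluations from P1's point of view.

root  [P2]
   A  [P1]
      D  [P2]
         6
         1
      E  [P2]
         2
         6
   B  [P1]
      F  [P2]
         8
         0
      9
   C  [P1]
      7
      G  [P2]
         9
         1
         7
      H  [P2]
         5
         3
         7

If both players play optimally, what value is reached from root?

2

D (P2): min(6, 1) = 1
E (P2): min(2, 6) = 2
A (P1): max(1, 2) = 2
F (P2): min(8, 0) = 0
B (P1): max(0, 9) = 9
G (P2): min(9, 1, 7) = 1
H (P2): min(5, 3, 7) = 3
C (P1): max(7, 1, 3) = 7
root (P2): min(2, 9, 7) = 2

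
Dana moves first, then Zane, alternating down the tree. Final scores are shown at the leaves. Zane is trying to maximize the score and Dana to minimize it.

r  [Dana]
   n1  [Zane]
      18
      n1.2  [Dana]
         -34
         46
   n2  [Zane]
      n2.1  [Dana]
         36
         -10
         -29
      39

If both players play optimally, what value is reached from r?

n1.2 (Dana): min(-34, 46) = -34
n1 (Zane): max(18, -34) = 18
n2.1 (Dana): min(36, -10, -29) = -29
n2 (Zane): max(-29, 39) = 39
r (Dana): min(18, 39) = 18

18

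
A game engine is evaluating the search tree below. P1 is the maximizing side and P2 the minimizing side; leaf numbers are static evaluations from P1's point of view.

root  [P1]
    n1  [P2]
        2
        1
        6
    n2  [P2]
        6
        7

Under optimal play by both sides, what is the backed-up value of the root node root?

n1 (P2): min(2, 1, 6) = 1
n2 (P2): min(6, 7) = 6
root (P1): max(1, 6) = 6

6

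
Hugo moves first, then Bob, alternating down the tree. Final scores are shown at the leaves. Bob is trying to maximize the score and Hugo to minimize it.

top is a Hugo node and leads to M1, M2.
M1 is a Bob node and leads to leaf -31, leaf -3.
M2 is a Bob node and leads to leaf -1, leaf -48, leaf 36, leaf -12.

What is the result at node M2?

M2 (Bob): max(-1, -48, 36, -12) = 36

36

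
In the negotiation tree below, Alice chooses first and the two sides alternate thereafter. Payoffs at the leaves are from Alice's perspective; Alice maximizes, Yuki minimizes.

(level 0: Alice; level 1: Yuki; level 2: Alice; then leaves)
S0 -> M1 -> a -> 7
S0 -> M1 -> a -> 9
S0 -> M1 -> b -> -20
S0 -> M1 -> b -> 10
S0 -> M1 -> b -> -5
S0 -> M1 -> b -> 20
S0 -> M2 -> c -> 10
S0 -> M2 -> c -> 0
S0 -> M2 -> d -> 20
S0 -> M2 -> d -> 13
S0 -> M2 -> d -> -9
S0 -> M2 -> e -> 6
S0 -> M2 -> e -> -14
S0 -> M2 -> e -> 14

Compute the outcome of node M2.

10

c (Alice): max(10, 0) = 10
d (Alice): max(20, 13, -9) = 20
e (Alice): max(6, -14, 14) = 14
M2 (Yuki): min(10, 20, 14) = 10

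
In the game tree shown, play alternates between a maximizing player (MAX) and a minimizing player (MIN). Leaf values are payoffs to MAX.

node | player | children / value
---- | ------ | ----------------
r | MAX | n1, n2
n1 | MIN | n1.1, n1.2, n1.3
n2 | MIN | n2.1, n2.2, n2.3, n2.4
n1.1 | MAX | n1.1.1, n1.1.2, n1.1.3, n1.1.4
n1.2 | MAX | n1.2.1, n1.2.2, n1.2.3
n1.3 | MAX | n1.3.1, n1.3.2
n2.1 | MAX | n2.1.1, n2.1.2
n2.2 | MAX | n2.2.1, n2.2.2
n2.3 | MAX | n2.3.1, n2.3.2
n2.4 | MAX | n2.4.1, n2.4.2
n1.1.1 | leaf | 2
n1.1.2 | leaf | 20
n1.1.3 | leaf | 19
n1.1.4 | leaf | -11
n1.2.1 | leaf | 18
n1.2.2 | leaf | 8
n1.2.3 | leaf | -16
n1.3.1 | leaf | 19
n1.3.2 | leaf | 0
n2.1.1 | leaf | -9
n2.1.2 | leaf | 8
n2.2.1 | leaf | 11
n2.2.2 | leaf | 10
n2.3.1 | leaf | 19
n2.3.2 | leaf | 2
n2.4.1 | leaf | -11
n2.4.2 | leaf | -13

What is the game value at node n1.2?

n1.2 (MAX): max(18, 8, -16) = 18

18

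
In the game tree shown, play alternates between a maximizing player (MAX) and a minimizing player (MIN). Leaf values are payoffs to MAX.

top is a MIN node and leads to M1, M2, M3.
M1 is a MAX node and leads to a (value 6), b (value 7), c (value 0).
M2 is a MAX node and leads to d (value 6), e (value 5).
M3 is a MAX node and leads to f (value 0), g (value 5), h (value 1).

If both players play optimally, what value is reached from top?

M1 (MAX): max(6, 7, 0) = 7
M2 (MAX): max(6, 5) = 6
M3 (MAX): max(0, 5, 1) = 5
top (MIN): min(7, 6, 5) = 5

5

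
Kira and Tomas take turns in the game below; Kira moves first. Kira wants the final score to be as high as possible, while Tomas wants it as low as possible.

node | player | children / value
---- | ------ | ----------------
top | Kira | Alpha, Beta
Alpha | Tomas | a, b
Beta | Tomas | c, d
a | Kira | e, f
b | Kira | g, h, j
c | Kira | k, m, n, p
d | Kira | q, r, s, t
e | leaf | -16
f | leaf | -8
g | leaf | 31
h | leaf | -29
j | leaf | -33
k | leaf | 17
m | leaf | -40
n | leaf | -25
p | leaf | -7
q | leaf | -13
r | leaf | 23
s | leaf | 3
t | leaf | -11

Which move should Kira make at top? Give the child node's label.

Beta

a (Kira): max(-16, -8) = -8
b (Kira): max(31, -29, -33) = 31
Alpha (Tomas): min(-8, 31) = -8
c (Kira): max(17, -40, -25, -7) = 17
d (Kira): max(-13, 23, 3, -11) = 23
Beta (Tomas): min(17, 23) = 17
top (Kira): max(-8, 17) = 17
Kira at top wants the highest of {Alpha=-8, Beta=17}, so chooses Beta.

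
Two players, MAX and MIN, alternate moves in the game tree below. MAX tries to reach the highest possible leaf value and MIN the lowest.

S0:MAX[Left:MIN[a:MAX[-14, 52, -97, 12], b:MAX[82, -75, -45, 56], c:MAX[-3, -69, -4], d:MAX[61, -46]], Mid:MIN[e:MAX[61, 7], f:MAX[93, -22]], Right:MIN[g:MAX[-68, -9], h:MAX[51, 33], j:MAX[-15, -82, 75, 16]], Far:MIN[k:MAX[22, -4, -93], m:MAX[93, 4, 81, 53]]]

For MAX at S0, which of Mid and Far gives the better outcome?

e (MAX): max(61, 7) = 61
f (MAX): max(93, -22) = 93
Mid (MIN): min(61, 93) = 61
k (MAX): max(22, -4, -93) = 22
m (MAX): max(93, 4, 81, 53) = 93
Far (MIN): min(22, 93) = 22
MAX prefers the higher value; Mid=61, Far=22. Mid is better since 61 > 22.

Mid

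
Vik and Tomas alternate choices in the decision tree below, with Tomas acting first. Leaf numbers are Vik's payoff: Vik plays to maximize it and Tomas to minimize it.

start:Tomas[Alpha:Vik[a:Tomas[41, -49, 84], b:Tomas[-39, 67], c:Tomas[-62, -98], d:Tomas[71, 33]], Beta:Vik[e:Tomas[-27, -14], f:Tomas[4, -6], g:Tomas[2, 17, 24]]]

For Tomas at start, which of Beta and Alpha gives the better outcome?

Beta

e (Tomas): min(-27, -14) = -27
f (Tomas): min(4, -6) = -6
g (Tomas): min(2, 17, 24) = 2
Beta (Vik): max(-27, -6, 2) = 2
a (Tomas): min(41, -49, 84) = -49
b (Tomas): min(-39, 67) = -39
c (Tomas): min(-62, -98) = -98
d (Tomas): min(71, 33) = 33
Alpha (Vik): max(-49, -39, -98, 33) = 33
Tomas prefers the lower value; Beta=2, Alpha=33. Beta is better since 2 < 33.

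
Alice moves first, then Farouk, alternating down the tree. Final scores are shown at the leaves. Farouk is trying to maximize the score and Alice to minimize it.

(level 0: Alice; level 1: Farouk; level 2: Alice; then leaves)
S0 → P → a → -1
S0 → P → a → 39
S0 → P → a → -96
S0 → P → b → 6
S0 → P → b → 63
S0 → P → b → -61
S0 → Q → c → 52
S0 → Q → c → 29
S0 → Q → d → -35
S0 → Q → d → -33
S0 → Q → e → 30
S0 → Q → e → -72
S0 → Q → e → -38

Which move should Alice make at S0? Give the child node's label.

P

a (Alice): min(-1, 39, -96) = -96
b (Alice): min(6, 63, -61) = -61
P (Farouk): max(-96, -61) = -61
c (Alice): min(52, 29) = 29
d (Alice): min(-35, -33) = -35
e (Alice): min(30, -72, -38) = -72
Q (Farouk): max(29, -35, -72) = 29
S0 (Alice): min(-61, 29) = -61
Alice at S0 wants the lowest of {P=-61, Q=29}, so chooses P.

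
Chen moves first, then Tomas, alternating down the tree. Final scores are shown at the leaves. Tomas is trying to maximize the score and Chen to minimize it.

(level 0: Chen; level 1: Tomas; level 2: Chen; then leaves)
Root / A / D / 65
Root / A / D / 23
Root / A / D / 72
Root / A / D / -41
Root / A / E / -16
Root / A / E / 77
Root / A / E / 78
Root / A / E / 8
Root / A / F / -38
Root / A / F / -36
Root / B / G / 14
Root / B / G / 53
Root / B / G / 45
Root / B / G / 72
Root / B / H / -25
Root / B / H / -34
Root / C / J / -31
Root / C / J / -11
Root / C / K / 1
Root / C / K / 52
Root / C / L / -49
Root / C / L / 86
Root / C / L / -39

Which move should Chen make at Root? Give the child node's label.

D (Chen): min(65, 23, 72, -41) = -41
E (Chen): min(-16, 77, 78, 8) = -16
F (Chen): min(-38, -36) = -38
A (Tomas): max(-41, -16, -38) = -16
G (Chen): min(14, 53, 45, 72) = 14
H (Chen): min(-25, -34) = -34
B (Tomas): max(14, -34) = 14
J (Chen): min(-31, -11) = -31
K (Chen): min(1, 52) = 1
L (Chen): min(-49, 86, -39) = -49
C (Tomas): max(-31, 1, -49) = 1
Root (Chen): min(-16, 14, 1) = -16
Chen at Root wants the lowest of {A=-16, B=14, C=1}, so chooses A.

A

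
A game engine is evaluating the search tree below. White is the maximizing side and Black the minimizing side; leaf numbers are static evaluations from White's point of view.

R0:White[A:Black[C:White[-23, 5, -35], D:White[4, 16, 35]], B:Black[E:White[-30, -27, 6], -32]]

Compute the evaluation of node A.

5

C (White): max(-23, 5, -35) = 5
D (White): max(4, 16, 35) = 35
A (Black): min(5, 35) = 5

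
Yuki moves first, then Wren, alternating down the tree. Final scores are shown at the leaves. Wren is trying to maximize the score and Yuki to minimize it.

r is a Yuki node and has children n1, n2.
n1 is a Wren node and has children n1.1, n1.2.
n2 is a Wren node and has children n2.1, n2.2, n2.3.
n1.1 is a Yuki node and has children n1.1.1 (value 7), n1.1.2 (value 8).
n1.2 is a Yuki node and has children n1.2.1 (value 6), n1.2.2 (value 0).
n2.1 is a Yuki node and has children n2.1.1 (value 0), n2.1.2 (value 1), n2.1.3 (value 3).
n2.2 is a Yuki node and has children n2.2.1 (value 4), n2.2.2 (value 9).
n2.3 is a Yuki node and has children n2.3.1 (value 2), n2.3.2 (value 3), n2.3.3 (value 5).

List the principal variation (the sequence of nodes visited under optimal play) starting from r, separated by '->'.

r -> n2 -> n2.2 -> n2.2.1

n1.1 (Yuki): min(7, 8) = 7
n1.2 (Yuki): min(6, 0) = 0
n1 (Wren): max(7, 0) = 7
n2.1 (Yuki): min(0, 1, 3) = 0
n2.2 (Yuki): min(4, 9) = 4
n2.3 (Yuki): min(2, 3, 5) = 2
n2 (Wren): max(0, 4, 2) = 4
r (Yuki): min(7, 4) = 4
At r, Yuki picks n2 (lowest: 4).
At n2, Wren picks n2.2 (highest: 4).
At n2.2, Yuki picks n2.2.1 (lowest: 4).
Terminal value 4.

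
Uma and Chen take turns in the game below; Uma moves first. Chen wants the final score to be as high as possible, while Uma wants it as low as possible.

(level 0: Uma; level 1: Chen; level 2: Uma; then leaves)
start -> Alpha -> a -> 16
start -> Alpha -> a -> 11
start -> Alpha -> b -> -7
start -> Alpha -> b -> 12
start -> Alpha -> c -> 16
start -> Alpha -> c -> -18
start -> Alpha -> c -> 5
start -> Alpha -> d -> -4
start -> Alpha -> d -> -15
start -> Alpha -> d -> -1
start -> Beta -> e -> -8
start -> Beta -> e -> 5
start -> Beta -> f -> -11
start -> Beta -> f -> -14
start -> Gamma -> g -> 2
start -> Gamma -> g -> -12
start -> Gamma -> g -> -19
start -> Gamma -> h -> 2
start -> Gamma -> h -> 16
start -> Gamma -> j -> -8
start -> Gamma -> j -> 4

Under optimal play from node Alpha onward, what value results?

11

a (Uma): min(16, 11) = 11
b (Uma): min(-7, 12) = -7
c (Uma): min(16, -18, 5) = -18
d (Uma): min(-4, -15, -1) = -15
Alpha (Chen): max(11, -7, -18, -15) = 11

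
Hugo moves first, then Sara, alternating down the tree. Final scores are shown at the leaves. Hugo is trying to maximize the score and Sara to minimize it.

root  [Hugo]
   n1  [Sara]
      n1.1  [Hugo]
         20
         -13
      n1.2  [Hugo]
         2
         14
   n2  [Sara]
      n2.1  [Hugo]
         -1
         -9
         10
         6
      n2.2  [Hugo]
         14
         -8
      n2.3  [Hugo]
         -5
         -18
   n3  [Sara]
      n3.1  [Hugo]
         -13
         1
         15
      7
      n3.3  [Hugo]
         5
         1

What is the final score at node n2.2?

14

n2.2 (Hugo): max(14, -8) = 14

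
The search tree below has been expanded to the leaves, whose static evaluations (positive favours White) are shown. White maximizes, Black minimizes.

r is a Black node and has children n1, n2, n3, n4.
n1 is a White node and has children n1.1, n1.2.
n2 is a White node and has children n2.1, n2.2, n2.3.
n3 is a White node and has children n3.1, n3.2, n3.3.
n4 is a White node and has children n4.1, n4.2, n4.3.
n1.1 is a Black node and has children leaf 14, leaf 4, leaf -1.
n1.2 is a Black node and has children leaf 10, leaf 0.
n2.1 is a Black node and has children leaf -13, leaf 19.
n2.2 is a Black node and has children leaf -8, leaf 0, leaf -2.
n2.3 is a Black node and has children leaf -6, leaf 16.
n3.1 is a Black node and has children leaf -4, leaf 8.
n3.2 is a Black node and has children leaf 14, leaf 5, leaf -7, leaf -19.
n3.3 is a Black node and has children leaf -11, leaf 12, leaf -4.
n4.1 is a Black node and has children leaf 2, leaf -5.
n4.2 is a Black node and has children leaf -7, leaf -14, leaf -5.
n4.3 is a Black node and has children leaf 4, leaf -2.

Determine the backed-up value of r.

n1.1 (Black): min(14, 4, -1) = -1
n1.2 (Black): min(10, 0) = 0
n1 (White): max(-1, 0) = 0
n2.1 (Black): min(-13, 19) = -13
n2.2 (Black): min(-8, 0, -2) = -8
n2.3 (Black): min(-6, 16) = -6
n2 (White): max(-13, -8, -6) = -6
n3.1 (Black): min(-4, 8) = -4
n3.2 (Black): min(14, 5, -7, -19) = -19
n3.3 (Black): min(-11, 12, -4) = -11
n3 (White): max(-4, -19, -11) = -4
n4.1 (Black): min(2, -5) = -5
n4.2 (Black): min(-7, -14, -5) = -14
n4.3 (Black): min(4, -2) = -2
n4 (White): max(-5, -14, -2) = -2
r (Black): min(0, -6, -4, -2) = -6

-6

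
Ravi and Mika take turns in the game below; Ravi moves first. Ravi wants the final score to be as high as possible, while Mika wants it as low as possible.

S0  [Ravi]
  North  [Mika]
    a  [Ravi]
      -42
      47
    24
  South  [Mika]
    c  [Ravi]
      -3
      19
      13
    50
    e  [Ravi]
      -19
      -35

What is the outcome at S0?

24

a (Ravi): max(-42, 47) = 47
North (Mika): min(47, 24) = 24
c (Ravi): max(-3, 19, 13) = 19
e (Ravi): max(-19, -35) = -19
South (Mika): min(19, 50, -19) = -19
S0 (Ravi): max(24, -19) = 24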